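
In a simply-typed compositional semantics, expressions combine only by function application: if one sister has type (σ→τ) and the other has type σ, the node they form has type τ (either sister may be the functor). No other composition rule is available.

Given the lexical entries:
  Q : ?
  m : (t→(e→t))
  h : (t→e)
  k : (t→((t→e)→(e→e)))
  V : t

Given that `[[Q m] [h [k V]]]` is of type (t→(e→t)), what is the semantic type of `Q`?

((t→(e→t))→((e→e)→(t→(e→t))))

For [[Q m] [h [k V]]] to have type (t→(e→t)) with [h [k V]] of type (e→e), [Q m] must be the function: [Q m] : ((e→e)→(t→(e→t))).
For [Q m] to have type ((e→e)→(t→(e→t))) with m of type (t→(e→t)), Q must be the function: Q : ((t→(e→t))→((e→e)→(t→(e→t)))).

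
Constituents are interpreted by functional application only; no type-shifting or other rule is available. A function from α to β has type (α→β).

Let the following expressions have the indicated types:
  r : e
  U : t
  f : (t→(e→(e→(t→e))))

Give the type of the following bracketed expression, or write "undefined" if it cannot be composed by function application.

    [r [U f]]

[U f] — f of type (t→(e→(e→(t→e)))) combines with U of type t: type (e→(e→(t→e))).
[r [U f]] — [U f] of type (e→(e→(t→e))) combines with r of type e: type (e→(t→e)).

(e→(t→e))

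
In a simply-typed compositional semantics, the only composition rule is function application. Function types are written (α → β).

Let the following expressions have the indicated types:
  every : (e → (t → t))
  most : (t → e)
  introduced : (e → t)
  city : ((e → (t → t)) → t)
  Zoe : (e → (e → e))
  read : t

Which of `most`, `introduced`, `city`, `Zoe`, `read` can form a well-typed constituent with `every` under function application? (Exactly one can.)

city

most : (t → e) — every needs e; most needs t; neither fits.
introduced : (e → t) — every needs e; introduced needs e; neither fits.
city — combines: city : ((e → (t → t)) → t) takes every : (e → (t → t)) as argument, giving t.
Zoe : (e → (e → e)) — every needs e; Zoe needs e; neither fits.
read : t — every needs e; read needs nothing (atomic); neither fits.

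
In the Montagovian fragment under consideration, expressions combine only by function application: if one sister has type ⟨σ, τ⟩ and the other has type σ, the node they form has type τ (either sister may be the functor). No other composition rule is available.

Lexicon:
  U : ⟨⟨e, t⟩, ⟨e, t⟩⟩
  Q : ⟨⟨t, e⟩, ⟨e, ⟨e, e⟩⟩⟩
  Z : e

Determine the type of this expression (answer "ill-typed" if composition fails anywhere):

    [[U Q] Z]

[U Q]: ⟨⟨e, t⟩, ⟨e, t⟩⟩ with ⟨⟨t, e⟩, ⟨e, ⟨e, e⟩⟩⟩ — neither is a function whose domain matches the other; composition fails here.

ill-typed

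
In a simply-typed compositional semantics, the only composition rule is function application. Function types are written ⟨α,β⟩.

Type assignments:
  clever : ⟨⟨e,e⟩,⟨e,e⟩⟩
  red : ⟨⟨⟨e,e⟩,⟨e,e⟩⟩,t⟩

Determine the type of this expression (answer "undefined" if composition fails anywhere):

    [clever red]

t

[clever red]: red is ⟨⟨⟨e,e⟩,⟨e,e⟩⟩,t⟩, clever is ⟨⟨e,e⟩,⟨e,e⟩⟩; result t.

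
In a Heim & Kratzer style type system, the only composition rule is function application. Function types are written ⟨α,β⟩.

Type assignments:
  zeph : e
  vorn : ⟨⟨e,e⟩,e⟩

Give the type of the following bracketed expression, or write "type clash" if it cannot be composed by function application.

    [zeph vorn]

type clash

[zeph vorn]: e with ⟨⟨e,e⟩,e⟩ — neither is a function whose domain matches the other; composition fails here.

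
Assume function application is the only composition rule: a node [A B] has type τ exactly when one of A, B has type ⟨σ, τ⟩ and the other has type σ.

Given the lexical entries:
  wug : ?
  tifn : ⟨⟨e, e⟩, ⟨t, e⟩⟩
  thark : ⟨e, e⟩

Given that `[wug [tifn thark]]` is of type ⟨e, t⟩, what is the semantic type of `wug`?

[wug [tifn thark]] must have type ⟨e, t⟩. The sister [tifn thark] has type ⟨t, e⟩; that is not a function onto ⟨e, t⟩, so wug must be the functor, of type ⟨⟨t, e⟩, ⟨e, t⟩⟩.

⟨⟨t, e⟩, ⟨e, t⟩⟩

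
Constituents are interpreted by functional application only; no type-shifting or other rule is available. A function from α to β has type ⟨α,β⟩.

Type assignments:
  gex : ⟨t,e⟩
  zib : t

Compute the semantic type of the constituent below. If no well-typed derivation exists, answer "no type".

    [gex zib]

[gex zib]: ⟨t,e⟩ applied to t yields e.

e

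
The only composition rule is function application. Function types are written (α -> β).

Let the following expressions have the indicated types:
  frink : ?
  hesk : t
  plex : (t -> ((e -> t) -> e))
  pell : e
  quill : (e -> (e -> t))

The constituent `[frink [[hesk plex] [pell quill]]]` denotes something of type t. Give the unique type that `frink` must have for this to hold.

[frink [[hesk plex] [pell quill]]] must have type t. The sister [[hesk plex] [pell quill]] has type e; that is not a function onto t, so frink must be the functor, of type (e -> t).

(e -> t)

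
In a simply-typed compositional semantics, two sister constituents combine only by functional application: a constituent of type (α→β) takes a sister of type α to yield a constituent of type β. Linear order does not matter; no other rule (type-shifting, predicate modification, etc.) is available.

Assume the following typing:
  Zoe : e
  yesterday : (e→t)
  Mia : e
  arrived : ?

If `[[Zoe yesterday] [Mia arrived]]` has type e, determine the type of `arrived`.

[[Zoe yesterday] [Mia arrived]] is required to be e. [Zoe yesterday] : t cannot yield e as functor, so [Mia arrived] : (t→e).
[Mia arrived] is required to be (t→e). Mia : e cannot yield (t→e) as functor, so arrived : (e→(t→e)).

(e→(t→e))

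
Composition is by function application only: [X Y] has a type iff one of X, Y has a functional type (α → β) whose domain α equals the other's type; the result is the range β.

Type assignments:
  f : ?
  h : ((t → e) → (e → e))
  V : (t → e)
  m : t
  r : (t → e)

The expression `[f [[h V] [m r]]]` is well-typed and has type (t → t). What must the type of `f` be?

(e → (t → t))

[f [[h V] [m r]]] is required to be (t → t). [[h V] [m r]] : e cannot yield (t → t) as functor, so f : (e → (t → t)).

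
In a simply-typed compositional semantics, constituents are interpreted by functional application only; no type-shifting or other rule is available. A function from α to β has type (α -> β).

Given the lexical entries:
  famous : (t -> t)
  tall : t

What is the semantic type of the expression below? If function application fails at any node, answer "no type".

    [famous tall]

t

At [famous tall], famous : (t -> t) takes tall : t, giving t.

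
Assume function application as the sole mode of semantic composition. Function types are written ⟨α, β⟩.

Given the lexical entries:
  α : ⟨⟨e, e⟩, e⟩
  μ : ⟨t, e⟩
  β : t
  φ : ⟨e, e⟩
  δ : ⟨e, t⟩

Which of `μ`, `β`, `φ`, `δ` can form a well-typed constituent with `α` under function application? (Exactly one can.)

φ

μ : ⟨t, e⟩ — α needs ⟨e, e⟩; μ needs t; neither fits.
β : t — α needs ⟨e, e⟩; β needs nothing (atomic); neither fits.
φ — combines: α : ⟨⟨e, e⟩, e⟩ takes φ : ⟨e, e⟩ as argument, giving e.
δ : ⟨e, t⟩ — α needs ⟨e, e⟩; δ needs e; neither fits.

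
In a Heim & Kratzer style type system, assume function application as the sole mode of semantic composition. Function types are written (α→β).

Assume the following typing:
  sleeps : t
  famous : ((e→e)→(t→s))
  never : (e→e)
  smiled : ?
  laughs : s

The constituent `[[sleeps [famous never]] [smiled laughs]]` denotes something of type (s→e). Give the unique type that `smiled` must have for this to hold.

(s→(s→(s→e)))

[[sleeps [famous never]] [smiled laughs]] is required to be (s→e). [sleeps [famous never]] : s cannot yield (s→e) as functor, so [smiled laughs] : (s→(s→e)).
[smiled laughs] is required to be (s→(s→e)). laughs : s cannot yield (s→(s→e)) as functor, so smiled : (s→(s→(s→e))).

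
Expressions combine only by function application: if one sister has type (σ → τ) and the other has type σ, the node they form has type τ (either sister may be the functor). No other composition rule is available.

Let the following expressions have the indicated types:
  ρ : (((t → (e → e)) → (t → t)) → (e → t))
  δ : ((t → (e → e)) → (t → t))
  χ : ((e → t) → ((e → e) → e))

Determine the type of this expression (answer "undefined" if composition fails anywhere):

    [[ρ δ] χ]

((e → e) → e)

[ρ δ]: functor ρ : (((t → (e → e)) → (t → t)) → (e → t)), argument δ : ((t → (e → e)) → (t → t)); result (e → t).
[[ρ δ] χ]: functor χ : ((e → t) → ((e → e) → e)), argument [ρ δ] : (e → t); result ((e → e) → e).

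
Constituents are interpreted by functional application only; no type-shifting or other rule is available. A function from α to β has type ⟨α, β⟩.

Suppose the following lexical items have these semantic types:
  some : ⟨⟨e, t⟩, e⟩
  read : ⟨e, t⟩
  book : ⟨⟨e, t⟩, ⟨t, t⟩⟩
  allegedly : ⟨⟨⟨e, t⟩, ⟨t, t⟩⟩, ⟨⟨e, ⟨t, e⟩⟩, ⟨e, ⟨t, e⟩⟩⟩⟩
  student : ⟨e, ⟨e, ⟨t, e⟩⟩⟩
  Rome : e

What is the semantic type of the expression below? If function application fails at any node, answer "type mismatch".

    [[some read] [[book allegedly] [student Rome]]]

[some read]: some is ⟨⟨e, t⟩, e⟩, read is ⟨e, t⟩; result e.
[book allegedly]: allegedly is ⟨⟨⟨e, t⟩, ⟨t, t⟩⟩, ⟨⟨e, ⟨t, e⟩⟩, ⟨e, ⟨t, e⟩⟩⟩⟩, book is ⟨⟨e, t⟩, ⟨t, t⟩⟩; result ⟨⟨e, ⟨t, e⟩⟩, ⟨e, ⟨t, e⟩⟩⟩.
[student Rome]: student is ⟨e, ⟨e, ⟨t, e⟩⟩⟩, Rome is e; result ⟨e, ⟨t, e⟩⟩.
[[book allegedly] [student Rome]]: [book allegedly] is ⟨⟨e, ⟨t, e⟩⟩, ⟨e, ⟨t, e⟩⟩⟩, [student Rome] is ⟨e, ⟨t, e⟩⟩; result ⟨e, ⟨t, e⟩⟩.
[[some read] [[book allegedly] [student Rome]]]: [[book allegedly] [student Rome]] is ⟨e, ⟨t, e⟩⟩, [some read] is e; result ⟨t, e⟩.

⟨t, e⟩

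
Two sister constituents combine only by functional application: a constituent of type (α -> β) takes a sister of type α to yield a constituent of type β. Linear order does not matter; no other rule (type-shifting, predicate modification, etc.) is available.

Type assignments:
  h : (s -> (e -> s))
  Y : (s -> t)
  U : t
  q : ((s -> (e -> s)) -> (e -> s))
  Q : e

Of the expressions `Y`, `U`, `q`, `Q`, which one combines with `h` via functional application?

Y : (s -> t) — does not combine with h.
U : t — does not combine with h.
q — combines: q : ((s -> (e -> s)) -> (e -> s)) takes h : (s -> (e -> s)) as argument, giving (e -> s).
Q : e — does not combine with h.

q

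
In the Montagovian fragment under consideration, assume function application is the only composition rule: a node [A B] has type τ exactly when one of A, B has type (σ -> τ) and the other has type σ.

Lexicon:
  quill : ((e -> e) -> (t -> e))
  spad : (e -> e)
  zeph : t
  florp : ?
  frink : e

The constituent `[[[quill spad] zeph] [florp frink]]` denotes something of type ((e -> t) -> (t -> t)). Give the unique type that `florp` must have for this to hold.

(e -> (e -> ((e -> t) -> (t -> t))))

[[[quill spad] zeph] [florp frink]] is required to be ((e -> t) -> (t -> t)). [[quill spad] zeph] : e cannot yield ((e -> t) -> (t -> t)) as functor, so [florp frink] : (e -> ((e -> t) -> (t -> t))).
[florp frink] is required to be (e -> ((e -> t) -> (t -> t))). frink : e cannot yield (e -> ((e -> t) -> (t -> t))) as functor, so florp : (e -> (e -> ((e -> t) -> (t -> t)))).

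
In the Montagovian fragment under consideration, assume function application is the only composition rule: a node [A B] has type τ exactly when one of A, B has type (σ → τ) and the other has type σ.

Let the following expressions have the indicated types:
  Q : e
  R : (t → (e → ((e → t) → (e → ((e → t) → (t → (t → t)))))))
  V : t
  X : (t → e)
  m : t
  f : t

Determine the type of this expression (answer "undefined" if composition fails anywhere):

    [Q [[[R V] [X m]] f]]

At [R V], R : (t → (e → ((e → t) → (e → ((e → t) → (t → (t → t))))))) takes V : t, giving (e → ((e → t) → (e → ((e → t) → (t → (t → t)))))).
At [X m], X : (t → e) takes m : t, giving e.
At [[R V] [X m]], [R V] : (e → ((e → t) → (e → ((e → t) → (t → (t → t)))))) takes [X m] : e, giving ((e → t) → (e → ((e → t) → (t → (t → t))))).
At [[[R V] [X m]] f]: neither ((e → t) → (e → ((e → t) → (t → (t → t))))) nor t can take the other as argument; the node is ill-typed.

undefined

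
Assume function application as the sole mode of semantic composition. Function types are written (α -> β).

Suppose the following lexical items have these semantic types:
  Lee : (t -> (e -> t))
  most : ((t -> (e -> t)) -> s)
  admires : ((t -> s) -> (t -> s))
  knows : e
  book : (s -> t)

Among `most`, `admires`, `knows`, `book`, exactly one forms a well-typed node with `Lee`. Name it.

most

most — combines: most : ((t -> (e -> t)) -> s) takes Lee : (t -> (e -> t)) as argument, giving s.
admires : ((t -> s) -> (t -> s)) — Lee needs t; admires needs (t -> s); neither fits.
knows : e — Lee needs t; knows needs nothing (atomic); neither fits.
book : (s -> t) — Lee needs t; book needs s; neither fits.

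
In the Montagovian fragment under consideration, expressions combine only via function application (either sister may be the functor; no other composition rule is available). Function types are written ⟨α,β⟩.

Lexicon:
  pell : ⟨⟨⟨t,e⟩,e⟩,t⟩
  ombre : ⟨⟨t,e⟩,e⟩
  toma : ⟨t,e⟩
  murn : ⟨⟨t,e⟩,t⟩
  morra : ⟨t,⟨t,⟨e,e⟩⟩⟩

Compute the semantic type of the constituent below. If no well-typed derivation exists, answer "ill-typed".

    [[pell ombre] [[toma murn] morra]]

⟨e,e⟩

[pell ombre] — pell of type ⟨⟨⟨t,e⟩,e⟩,t⟩ combines with ombre of type ⟨⟨t,e⟩,e⟩: type t.
[toma murn] — murn of type ⟨⟨t,e⟩,t⟩ combines with toma of type ⟨t,e⟩: type t.
[[toma murn] morra] — morra of type ⟨t,⟨t,⟨e,e⟩⟩⟩ combines with [toma murn] of type t: type ⟨t,⟨e,e⟩⟩.
[[pell ombre] [[toma murn] morra]] — [[toma murn] morra] of type ⟨t,⟨e,e⟩⟩ combines with [pell ombre] of type t: type ⟨e,e⟩.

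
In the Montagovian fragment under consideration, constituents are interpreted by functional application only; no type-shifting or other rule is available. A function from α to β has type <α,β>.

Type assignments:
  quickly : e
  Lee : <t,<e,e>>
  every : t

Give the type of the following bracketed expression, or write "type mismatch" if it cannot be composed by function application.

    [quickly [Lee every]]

e

[Lee every]: functor Lee : <t,<e,e>>, argument every : t; result <e,e>.
[quickly [Lee every]]: functor [Lee every] : <e,e>, argument quickly : e; result e.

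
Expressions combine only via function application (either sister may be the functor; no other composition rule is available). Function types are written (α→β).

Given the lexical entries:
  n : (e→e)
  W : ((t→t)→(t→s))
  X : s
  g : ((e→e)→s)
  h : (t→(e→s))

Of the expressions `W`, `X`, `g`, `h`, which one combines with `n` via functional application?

W : ((t→t)→(t→s)) — neither side's domain matches the other.
X : s — neither side's domain matches the other.
g — combines: g : ((e→e)→s) takes n : (e→e) as argument, giving s.
h : (t→(e→s)) — neither side's domain matches the other.

g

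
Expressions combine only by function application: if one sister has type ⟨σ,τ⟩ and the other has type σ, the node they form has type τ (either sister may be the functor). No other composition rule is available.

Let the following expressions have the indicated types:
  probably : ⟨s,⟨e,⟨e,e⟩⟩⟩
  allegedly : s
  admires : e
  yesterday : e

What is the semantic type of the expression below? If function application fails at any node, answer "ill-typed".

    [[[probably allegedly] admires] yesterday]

e

[probably allegedly]: probably is ⟨s,⟨e,⟨e,e⟩⟩⟩, allegedly is s; result ⟨e,⟨e,e⟩⟩.
[[probably allegedly] admires]: [probably allegedly] is ⟨e,⟨e,e⟩⟩, admires is e; result ⟨e,e⟩.
[[[probably allegedly] admires] yesterday]: [[probably allegedly] admires] is ⟨e,e⟩, yesterday is e; result e.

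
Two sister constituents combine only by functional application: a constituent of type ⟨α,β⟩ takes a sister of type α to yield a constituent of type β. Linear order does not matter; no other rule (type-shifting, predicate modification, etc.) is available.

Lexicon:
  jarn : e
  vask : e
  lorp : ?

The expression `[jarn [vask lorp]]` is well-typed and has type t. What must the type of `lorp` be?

For [jarn [vask lorp]] to have type t with jarn of type e, [vask lorp] must be the function: [vask lorp] : ⟨e,t⟩.
For [vask lorp] to have type ⟨e,t⟩ with vask of type e, lorp must be the function: lorp : ⟨e,⟨e,t⟩⟩.

⟨e,⟨e,t⟩⟩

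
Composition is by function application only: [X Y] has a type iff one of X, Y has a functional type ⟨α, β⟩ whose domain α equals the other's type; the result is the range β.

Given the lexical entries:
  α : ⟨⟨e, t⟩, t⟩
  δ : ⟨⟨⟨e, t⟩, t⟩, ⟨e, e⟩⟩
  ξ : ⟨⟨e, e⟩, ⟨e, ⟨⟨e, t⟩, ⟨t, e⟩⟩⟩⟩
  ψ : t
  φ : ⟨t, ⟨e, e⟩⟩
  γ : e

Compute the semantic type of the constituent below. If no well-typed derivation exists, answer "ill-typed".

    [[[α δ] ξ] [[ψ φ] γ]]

[α δ]: δ is ⟨⟨⟨e, t⟩, t⟩, ⟨e, e⟩⟩, α is ⟨⟨e, t⟩, t⟩; result ⟨e, e⟩.
[[α δ] ξ]: ξ is ⟨⟨e, e⟩, ⟨e, ⟨⟨e, t⟩, ⟨t, e⟩⟩⟩⟩, [α δ] is ⟨e, e⟩; result ⟨e, ⟨⟨e, t⟩, ⟨t, e⟩⟩⟩.
[ψ φ]: φ is ⟨t, ⟨e, e⟩⟩, ψ is t; result ⟨e, e⟩.
[[ψ φ] γ]: [ψ φ] is ⟨e, e⟩, γ is e; result e.
[[[α δ] ξ] [[ψ φ] γ]]: [[α δ] ξ] is ⟨e, ⟨⟨e, t⟩, ⟨t, e⟩⟩⟩, [[ψ φ] γ] is e; result ⟨⟨e, t⟩, ⟨t, e⟩⟩.

⟨⟨e, t⟩, ⟨t, e⟩⟩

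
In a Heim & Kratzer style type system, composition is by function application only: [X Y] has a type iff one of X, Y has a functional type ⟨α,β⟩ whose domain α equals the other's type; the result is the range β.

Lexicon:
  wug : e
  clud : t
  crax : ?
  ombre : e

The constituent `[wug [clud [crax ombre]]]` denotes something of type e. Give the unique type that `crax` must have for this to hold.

⟨e,⟨t,⟨e,e⟩⟩⟩

For [wug [clud [crax ombre]]] to have type e with wug of type e, [clud [crax ombre]] must be the function: [clud [crax ombre]] : ⟨e,e⟩.
For [clud [crax ombre]] to have type ⟨e,e⟩ with clud of type t, [crax ombre] must be the function: [crax ombre] : ⟨t,⟨e,e⟩⟩.
For [crax ombre] to have type ⟨t,⟨e,e⟩⟩ with ombre of type e, crax must be the function: crax : ⟨e,⟨t,⟨e,e⟩⟩⟩.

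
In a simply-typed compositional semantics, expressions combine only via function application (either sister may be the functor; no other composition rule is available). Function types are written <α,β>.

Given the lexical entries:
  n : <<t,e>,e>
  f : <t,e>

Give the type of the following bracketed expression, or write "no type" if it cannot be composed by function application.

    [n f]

e

[n f]: <<t,e>,e> applied to <t,e> yields e.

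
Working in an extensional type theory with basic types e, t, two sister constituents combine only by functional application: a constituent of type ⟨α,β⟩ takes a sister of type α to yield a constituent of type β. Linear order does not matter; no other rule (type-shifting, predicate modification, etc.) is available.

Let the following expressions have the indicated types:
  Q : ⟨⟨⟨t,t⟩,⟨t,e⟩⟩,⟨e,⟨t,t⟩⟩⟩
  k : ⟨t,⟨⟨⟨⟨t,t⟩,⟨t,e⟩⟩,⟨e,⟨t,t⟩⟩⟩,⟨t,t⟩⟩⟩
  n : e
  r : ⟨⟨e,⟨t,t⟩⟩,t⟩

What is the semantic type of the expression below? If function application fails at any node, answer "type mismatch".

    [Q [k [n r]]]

[n r]: e and ⟨⟨e,⟨t,t⟩⟩,t⟩ cannot combine by function application — type clash.

type mismatch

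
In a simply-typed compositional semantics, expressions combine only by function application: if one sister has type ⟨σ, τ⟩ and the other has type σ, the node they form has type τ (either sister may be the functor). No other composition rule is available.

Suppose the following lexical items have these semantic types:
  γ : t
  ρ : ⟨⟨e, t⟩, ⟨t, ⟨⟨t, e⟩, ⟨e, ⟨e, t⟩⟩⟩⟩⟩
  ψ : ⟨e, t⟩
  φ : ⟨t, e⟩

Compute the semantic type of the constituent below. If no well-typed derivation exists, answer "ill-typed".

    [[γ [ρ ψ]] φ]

[ρ ψ]: ⟨⟨e, t⟩, ⟨t, ⟨⟨t, e⟩, ⟨e, ⟨e, t⟩⟩⟩⟩⟩ applied to ⟨e, t⟩ yields ⟨t, ⟨⟨t, e⟩, ⟨e, ⟨e, t⟩⟩⟩⟩.
[γ [ρ ψ]]: ⟨t, ⟨⟨t, e⟩, ⟨e, ⟨e, t⟩⟩⟩⟩ applied to t yields ⟨⟨t, e⟩, ⟨e, ⟨e, t⟩⟩⟩.
[[γ [ρ ψ]] φ]: ⟨⟨t, e⟩, ⟨e, ⟨e, t⟩⟩⟩ applied to ⟨t, e⟩ yields ⟨e, ⟨e, t⟩⟩.

⟨e, ⟨e, t⟩⟩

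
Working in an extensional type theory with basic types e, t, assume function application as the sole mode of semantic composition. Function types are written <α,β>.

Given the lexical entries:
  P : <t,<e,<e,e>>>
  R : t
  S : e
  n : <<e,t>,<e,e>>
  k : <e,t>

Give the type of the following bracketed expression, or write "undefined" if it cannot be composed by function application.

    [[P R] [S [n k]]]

<e,e>

[P R] — P of type <t,<e,<e,e>>> combines with R of type t: type <e,<e,e>>.
[n k] — n of type <<e,t>,<e,e>> combines with k of type <e,t>: type <e,e>.
[S [n k]] — [n k] of type <e,e> combines with S of type e: type e.
[[P R] [S [n k]]] — [P R] of type <e,<e,e>> combines with [S [n k]] of type e: type <e,e>.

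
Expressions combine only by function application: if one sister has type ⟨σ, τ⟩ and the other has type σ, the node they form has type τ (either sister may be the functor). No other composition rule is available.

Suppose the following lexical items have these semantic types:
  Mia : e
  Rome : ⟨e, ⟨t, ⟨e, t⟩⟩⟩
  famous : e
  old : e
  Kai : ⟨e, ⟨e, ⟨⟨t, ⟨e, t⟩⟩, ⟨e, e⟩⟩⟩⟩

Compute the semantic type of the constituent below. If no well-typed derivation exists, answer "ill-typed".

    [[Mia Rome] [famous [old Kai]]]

⟨e, e⟩

[Mia Rome]: ⟨e, ⟨t, ⟨e, t⟩⟩⟩ applied to e yields ⟨t, ⟨e, t⟩⟩.
[old Kai]: ⟨e, ⟨e, ⟨⟨t, ⟨e, t⟩⟩, ⟨e, e⟩⟩⟩⟩ applied to e yields ⟨e, ⟨⟨t, ⟨e, t⟩⟩, ⟨e, e⟩⟩⟩.
[famous [old Kai]]: ⟨e, ⟨⟨t, ⟨e, t⟩⟩, ⟨e, e⟩⟩⟩ applied to e yields ⟨⟨t, ⟨e, t⟩⟩, ⟨e, e⟩⟩.
[[Mia Rome] [famous [old Kai]]]: ⟨⟨t, ⟨e, t⟩⟩, ⟨e, e⟩⟩ applied to ⟨t, ⟨e, t⟩⟩ yields ⟨e, e⟩.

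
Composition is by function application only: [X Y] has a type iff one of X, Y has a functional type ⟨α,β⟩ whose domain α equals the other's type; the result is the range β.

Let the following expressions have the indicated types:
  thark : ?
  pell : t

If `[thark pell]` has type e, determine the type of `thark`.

⟨t,e⟩

[thark pell] is required to be e. pell : t cannot yield e as functor, so thark : ⟨t,e⟩.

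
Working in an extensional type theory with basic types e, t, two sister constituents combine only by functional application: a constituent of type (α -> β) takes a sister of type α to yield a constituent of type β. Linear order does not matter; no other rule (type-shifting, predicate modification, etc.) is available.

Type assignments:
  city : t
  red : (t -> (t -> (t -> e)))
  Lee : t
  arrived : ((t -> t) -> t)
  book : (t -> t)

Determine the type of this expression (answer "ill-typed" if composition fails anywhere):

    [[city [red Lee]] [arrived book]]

[red Lee] — red of type (t -> (t -> (t -> e))) combines with Lee of type t: type (t -> (t -> e)).
[city [red Lee]] — [red Lee] of type (t -> (t -> e)) combines with city of type t: type (t -> e).
[arrived book] — arrived of type ((t -> t) -> t) combines with book of type (t -> t): type t.
[[city [red Lee]] [arrived book]] — [city [red Lee]] of type (t -> e) combines with [arrived book] of type t: type e.

e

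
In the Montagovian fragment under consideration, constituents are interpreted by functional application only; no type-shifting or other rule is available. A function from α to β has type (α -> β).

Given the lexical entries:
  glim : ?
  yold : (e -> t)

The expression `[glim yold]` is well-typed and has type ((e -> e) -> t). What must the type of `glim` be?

((e -> t) -> ((e -> e) -> t))

For [glim yold] to have type ((e -> e) -> t) with yold of type (e -> t), glim must be the function: glim : ((e -> t) -> ((e -> e) -> t)).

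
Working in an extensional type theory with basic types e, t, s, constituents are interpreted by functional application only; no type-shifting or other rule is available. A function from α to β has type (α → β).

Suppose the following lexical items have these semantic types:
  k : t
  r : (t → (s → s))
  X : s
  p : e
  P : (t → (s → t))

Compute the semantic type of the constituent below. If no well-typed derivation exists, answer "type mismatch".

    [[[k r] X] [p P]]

[k r]: r is (t → (s → s)), k is t; result (s → s).
[[k r] X]: [k r] is (s → s), X is s; result s.
[p P]: e with (t → (s → t)) — neither is a function whose domain matches the other; composition fails here.

type mismatch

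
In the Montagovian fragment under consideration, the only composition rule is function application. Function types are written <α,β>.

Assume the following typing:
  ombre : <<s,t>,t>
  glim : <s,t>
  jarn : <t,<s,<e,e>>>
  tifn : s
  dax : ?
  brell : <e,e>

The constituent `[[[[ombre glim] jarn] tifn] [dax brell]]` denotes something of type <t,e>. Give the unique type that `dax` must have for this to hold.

[[[[ombre glim] jarn] tifn] [dax brell]] must have type <t,e>. The sister [[[ombre glim] jarn] tifn] has type <e,e>; that is not a function onto <t,e>, so [dax brell] must be the functor, of type <<e,e>,<t,e>>.
[dax brell] must have type <<e,e>,<t,e>>. The sister brell has type <e,e>; that is not a function onto <<e,e>,<t,e>>, so dax must be the functor, of type <<e,e>,<<e,e>,<t,e>>>.

<<e,e>,<<e,e>,<t,e>>>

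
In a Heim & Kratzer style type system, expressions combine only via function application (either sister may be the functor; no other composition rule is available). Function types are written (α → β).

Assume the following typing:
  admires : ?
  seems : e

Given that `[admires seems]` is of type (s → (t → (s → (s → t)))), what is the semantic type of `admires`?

At [admires seems] (required: (s → (t → (s → (s → t))))): seems is e, which is not a function with range (s → (t → (s → (s → t)))); hence admires is the functor — type (e → (s → (t → (s → (s → t))))).

(e → (s → (t → (s → (s → t)))))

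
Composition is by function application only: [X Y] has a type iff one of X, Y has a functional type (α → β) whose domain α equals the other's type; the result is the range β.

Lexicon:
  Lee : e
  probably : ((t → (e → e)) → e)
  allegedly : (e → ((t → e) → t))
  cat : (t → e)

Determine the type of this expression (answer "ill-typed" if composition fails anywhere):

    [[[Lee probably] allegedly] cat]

ill-typed

[Lee probably]: e with ((t → (e → e)) → e) — neither is a function whose domain matches the other; composition fails here.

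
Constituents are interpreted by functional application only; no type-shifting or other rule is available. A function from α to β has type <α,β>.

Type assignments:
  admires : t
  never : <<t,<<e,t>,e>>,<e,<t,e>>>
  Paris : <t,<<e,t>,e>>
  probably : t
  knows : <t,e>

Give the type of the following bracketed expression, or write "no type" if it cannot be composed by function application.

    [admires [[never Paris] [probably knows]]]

[never Paris]: functor never : <<t,<<e,t>,e>>,<e,<t,e>>>, argument Paris : <t,<<e,t>,e>>; result <e,<t,e>>.
[probably knows]: functor knows : <t,e>, argument probably : t; result e.
[[never Paris] [probably knows]]: functor [never Paris] : <e,<t,e>>, argument [probably knows] : e; result <t,e>.
[admires [[never Paris] [probably knows]]]: functor [[never Paris] [probably knows]] : <t,e>, argument admires : t; result e.

e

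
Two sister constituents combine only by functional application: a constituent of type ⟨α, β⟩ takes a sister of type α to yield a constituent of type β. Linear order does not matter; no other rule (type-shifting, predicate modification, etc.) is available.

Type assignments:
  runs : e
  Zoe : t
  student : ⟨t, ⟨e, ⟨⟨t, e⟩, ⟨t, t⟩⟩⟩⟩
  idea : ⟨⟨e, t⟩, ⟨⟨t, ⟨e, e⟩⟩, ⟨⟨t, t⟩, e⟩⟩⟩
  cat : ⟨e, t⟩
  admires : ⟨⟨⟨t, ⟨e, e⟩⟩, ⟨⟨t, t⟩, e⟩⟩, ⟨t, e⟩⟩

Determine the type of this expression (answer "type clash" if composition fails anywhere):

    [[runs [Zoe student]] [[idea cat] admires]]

[Zoe student]: ⟨t, ⟨e, ⟨⟨t, e⟩, ⟨t, t⟩⟩⟩⟩ applied to t yields ⟨e, ⟨⟨t, e⟩, ⟨t, t⟩⟩⟩.
[runs [Zoe student]]: ⟨e, ⟨⟨t, e⟩, ⟨t, t⟩⟩⟩ applied to e yields ⟨⟨t, e⟩, ⟨t, t⟩⟩.
[idea cat]: ⟨⟨e, t⟩, ⟨⟨t, ⟨e, e⟩⟩, ⟨⟨t, t⟩, e⟩⟩⟩ applied to ⟨e, t⟩ yields ⟨⟨t, ⟨e, e⟩⟩, ⟨⟨t, t⟩, e⟩⟩.
[[idea cat] admires]: ⟨⟨⟨t, ⟨e, e⟩⟩, ⟨⟨t, t⟩, e⟩⟩, ⟨t, e⟩⟩ applied to ⟨⟨t, ⟨e, e⟩⟩, ⟨⟨t, t⟩, e⟩⟩ yields ⟨t, e⟩.
[[runs [Zoe student]] [[idea cat] admires]]: ⟨⟨t, e⟩, ⟨t, t⟩⟩ applied to ⟨t, e⟩ yields ⟨t, t⟩.

⟨t, t⟩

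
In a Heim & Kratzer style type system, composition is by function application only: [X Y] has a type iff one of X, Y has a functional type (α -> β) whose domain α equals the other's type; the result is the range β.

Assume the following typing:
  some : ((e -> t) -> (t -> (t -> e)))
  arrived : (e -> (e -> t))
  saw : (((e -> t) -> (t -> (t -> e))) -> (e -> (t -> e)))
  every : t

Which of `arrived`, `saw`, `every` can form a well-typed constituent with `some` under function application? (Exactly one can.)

saw

arrived : (e -> (e -> t)) — no; some wants (e -> t), and arrived wants e.
saw — combines: saw : (((e -> t) -> (t -> (t -> e))) -> (e -> (t -> e))) takes some : ((e -> t) -> (t -> (t -> e))) as argument, giving (e -> (t -> e)).
every : t — no; some wants (e -> t), and every wants nothing (atomic).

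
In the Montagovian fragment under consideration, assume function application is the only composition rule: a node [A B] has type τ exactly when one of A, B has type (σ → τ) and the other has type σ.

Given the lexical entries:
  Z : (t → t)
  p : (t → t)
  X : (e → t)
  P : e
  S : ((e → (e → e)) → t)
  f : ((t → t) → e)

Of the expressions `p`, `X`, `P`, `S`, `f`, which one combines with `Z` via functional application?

p : (t → t) — does not combine with Z.
X : (e → t) — does not combine with Z.
P : e — does not combine with Z.
S : ((e → (e → e)) → t) — does not combine with Z.
f — combines: f : ((t → t) → e) takes Z : (t → t) as argument, giving e.

f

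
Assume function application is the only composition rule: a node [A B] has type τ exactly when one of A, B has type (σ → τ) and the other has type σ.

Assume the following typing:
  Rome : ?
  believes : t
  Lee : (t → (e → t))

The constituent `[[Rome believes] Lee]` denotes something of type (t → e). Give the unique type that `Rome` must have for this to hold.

[[Rome believes] Lee] is required to be (t → e). Lee : (t → (e → t)) cannot yield (t → e) as functor, so [Rome believes] : ((t → (e → t)) → (t → e)).
[Rome believes] is required to be ((t → (e → t)) → (t → e)). believes : t cannot yield ((t → (e → t)) → (t → e)) as functor, so Rome : (t → ((t → (e → t)) → (t → e))).

(t → ((t → (e → t)) → (t → e)))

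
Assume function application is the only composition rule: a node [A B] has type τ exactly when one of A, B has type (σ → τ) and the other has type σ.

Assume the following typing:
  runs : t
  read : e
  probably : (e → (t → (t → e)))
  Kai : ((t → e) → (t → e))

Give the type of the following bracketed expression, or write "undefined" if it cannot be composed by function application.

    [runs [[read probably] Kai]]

undefined

[read probably]: (e → (t → (t → e))) applied to e yields (t → (t → e)).
At [[read probably] Kai]: neither (t → (t → e)) nor ((t → e) → (t → e)) can take the other as argument; the node is ill-typed.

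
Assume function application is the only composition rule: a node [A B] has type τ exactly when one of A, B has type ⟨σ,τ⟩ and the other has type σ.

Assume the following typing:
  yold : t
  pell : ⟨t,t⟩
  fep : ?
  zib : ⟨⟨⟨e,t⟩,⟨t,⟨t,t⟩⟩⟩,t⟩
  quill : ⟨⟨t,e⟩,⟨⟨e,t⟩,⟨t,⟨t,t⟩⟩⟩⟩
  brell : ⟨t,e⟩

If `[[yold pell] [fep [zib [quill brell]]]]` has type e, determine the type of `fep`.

For [[yold pell] [fep [zib [quill brell]]]] to have type e with [yold pell] of type t, [fep [zib [quill brell]]] must be the function: [fep [zib [quill brell]]] : ⟨t,e⟩.
For [fep [zib [quill brell]]] to have type ⟨t,e⟩ with [zib [quill brell]] of type t, fep must be the function: fep : ⟨t,⟨t,e⟩⟩.

⟨t,⟨t,e⟩⟩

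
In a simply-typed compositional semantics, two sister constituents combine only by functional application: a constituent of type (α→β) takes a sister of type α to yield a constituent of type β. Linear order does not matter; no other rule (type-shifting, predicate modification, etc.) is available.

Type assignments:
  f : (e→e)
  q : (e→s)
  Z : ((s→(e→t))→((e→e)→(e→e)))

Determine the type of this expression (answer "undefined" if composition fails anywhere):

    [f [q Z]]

undefined

[q Z]: (e→s) with ((s→(e→t))→((e→e)→(e→e))) — neither is a function whose domain matches the other; composition fails here.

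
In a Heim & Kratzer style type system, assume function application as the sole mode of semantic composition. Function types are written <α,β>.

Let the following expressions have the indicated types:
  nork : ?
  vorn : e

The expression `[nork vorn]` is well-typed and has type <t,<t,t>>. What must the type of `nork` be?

[nork vorn] must have type <t,<t,t>>. The sister vorn has type e; that is not a function onto <t,<t,t>>, so nork must be the functor, of type <e,<t,<t,t>>>.

<e,<t,<t,t>>>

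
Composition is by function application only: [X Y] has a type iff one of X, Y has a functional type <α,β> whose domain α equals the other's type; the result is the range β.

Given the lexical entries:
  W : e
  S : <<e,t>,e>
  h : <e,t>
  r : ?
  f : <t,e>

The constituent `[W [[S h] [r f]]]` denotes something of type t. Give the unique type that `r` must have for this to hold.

For [W [[S h] [r f]]] to have type t with W of type e, [[S h] [r f]] must be the function: [[S h] [r f]] : <e,t>.
For [[S h] [r f]] to have type <e,t> with [S h] of type e, [r f] must be the function: [r f] : <e,<e,t>>.
For [r f] to have type <e,<e,t>> with f of type <t,e>, r must be the function: r : <<t,e>,<e,<e,t>>>.

<<t,e>,<e,<e,t>>>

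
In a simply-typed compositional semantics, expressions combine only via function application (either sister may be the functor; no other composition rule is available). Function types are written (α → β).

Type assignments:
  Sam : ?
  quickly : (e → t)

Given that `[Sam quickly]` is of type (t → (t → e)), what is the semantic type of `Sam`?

((e → t) → (t → (t → e)))

[Sam quickly] is required to be (t → (t → e)). quickly : (e → t) cannot yield (t → (t → e)) as functor, so Sam : ((e → t) → (t → (t → e))).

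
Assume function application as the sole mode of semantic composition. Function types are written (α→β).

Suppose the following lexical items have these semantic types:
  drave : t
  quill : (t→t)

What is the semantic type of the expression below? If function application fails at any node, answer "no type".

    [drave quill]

[drave quill]: functor quill : (t→t), argument drave : t; result t.

t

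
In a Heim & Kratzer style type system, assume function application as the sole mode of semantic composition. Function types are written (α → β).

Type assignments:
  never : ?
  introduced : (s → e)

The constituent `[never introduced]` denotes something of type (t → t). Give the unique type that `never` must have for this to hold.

At [never introduced] (required: (t → t)): introduced is (s → e), which is not a function with range (t → t); hence never is the functor — type ((s → e) → (t → t)).

((s → e) → (t → t))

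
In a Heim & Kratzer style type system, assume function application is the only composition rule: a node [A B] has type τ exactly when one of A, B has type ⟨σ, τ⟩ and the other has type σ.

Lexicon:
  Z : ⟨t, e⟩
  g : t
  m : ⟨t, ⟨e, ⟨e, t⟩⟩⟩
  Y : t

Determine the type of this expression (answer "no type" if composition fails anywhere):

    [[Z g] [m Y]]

[Z g]: functor Z : ⟨t, e⟩, argument g : t; result e.
[m Y]: functor m : ⟨t, ⟨e, ⟨e, t⟩⟩⟩, argument Y : t; result ⟨e, ⟨e, t⟩⟩.
[[Z g] [m Y]]: functor [m Y] : ⟨e, ⟨e, t⟩⟩, argument [Z g] : e; result ⟨e, t⟩.

⟨e, t⟩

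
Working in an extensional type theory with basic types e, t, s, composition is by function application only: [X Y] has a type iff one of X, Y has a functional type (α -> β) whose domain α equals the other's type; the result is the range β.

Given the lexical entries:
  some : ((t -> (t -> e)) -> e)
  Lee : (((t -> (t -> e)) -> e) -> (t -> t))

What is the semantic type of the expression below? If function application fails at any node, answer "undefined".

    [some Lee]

[some Lee] — Lee of type (((t -> (t -> e)) -> e) -> (t -> t)) combines with some of type ((t -> (t -> e)) -> e): type (t -> t).

(t -> t)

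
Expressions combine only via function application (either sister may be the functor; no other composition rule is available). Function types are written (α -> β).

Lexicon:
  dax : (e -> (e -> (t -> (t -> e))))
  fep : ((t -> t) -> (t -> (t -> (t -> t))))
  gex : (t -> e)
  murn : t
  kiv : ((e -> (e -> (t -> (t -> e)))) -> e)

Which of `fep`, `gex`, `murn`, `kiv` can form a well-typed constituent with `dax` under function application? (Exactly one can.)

kiv

fep : ((t -> t) -> (t -> (t -> (t -> t)))) — no; dax wants e, and fep wants (t -> t).
gex : (t -> e) — no; dax wants e, and gex wants t.
murn : t — no; dax wants e, and murn wants nothing (atomic).
kiv — combines: kiv : ((e -> (e -> (t -> (t -> e)))) -> e) takes dax : (e -> (e -> (t -> (t -> e)))) as argument, giving e.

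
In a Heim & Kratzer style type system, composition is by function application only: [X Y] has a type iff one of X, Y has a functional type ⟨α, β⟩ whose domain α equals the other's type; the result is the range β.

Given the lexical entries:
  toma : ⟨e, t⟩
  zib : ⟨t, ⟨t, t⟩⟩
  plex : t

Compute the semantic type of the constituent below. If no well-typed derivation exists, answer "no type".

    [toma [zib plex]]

no type

[zib plex]: functor zib : ⟨t, ⟨t, t⟩⟩, argument plex : t; result ⟨t, t⟩.
[toma [zib plex]]: ⟨e, t⟩ with ⟨t, t⟩ — neither is a function whose domain matches the other; composition fails here.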